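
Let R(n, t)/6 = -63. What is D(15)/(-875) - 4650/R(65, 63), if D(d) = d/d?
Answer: 13838/1125 ≈ 12.300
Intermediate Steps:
R(n, t) = -378 (R(n, t) = 6*(-63) = -378)
D(d) = 1
D(15)/(-875) - 4650/R(65, 63) = 1/(-875) - 4650/(-378) = 1*(-1/875) - 4650*(-1/378) = -1/875 + 775/63 = 13838/1125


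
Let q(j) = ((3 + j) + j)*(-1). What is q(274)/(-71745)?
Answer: 551/71745 ≈ 0.0076800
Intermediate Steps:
q(j) = -3 - 2*j (q(j) = (3 + 2*j)*(-1) = -3 - 2*j)
q(274)/(-71745) = (-3 - 2*274)/(-71745) = (-3 - 548)*(-1/71745) = -551*(-1/71745) = 551/71745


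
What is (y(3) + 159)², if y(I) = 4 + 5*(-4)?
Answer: 20449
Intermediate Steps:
y(I) = -16 (y(I) = 4 - 20 = -16)
(y(3) + 159)² = (-16 + 159)² = 143² = 20449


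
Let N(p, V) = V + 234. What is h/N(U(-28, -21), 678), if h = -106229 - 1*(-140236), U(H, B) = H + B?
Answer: 34007/912 ≈ 37.288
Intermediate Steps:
U(H, B) = B + H
h = 34007 (h = -106229 + 140236 = 34007)
N(p, V) = 234 + V
h/N(U(-28, -21), 678) = 34007/(234 + 678) = 34007/912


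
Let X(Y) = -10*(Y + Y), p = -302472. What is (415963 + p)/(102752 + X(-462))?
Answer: 113491/111992 ≈ 1.0134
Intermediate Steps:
X(Y) = -20*Y
(415963 + p)/(102752 + X(-462)) = (415963 - 302472)/(102752 - 20*(-462)) = 113491/(102752 + 9240) = 113491/111992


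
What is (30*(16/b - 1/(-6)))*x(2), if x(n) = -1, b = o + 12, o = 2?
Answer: -275/7 ≈ -39.286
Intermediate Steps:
b = 14 (b = 2 + 12 = 14)
(30*(16/b - 1/(-6)))*x(2) = (30*(16/14 - 1/(-6)))*(-1) = (30*(16*(1/14) - 1*(-1/6)))*(-1) = (30*(8/7 + 1/6))*(-1) = (30*(55/42))*(-1) = (275/7)*(-1) = -275/7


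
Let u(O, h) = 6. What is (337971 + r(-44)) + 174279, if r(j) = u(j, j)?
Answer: 512256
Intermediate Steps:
r(j) = 6
(337971 + r(-44)) + 174279 = (337971 + 6) + 174279 = 337977 + 174279 = 512256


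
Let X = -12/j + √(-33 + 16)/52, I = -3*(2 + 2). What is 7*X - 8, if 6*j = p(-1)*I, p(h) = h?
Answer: -50 + 7*I*√17/52 ≈ -50.0 + 0.55503*I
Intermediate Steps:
I = -12 (I = -3*4 = -12)
j = 2 (j = (-1*(-12))/6 = (⅙)*12 = 2)
X = -6 + I*√17/52 (X = -12/2 + √(-33 + 16)/52 = -12*½ + √(-17)*(1/52) = -6 + (I*√17)*(1/52) = -6 + I*√17/52 ≈ -6.0 + 0.079291*I)
7*X - 8 = 7*(-6 + I*√17/52) - 8 = (-42 + 7*I*√17/52) - 8 = -50 + 7*I*√17/52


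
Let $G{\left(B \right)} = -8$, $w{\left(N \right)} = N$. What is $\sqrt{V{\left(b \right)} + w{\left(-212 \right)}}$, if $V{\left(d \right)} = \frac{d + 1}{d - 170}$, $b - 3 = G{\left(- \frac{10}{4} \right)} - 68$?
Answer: $\frac{2 i \sqrt{4287}}{9} \approx 14.55 i$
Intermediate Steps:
$b = -73$ ($b = 3 - 76 = -73$)
$V{\left(d \right)} = \frac{1 + d}{-170 + d}$
$\sqrt{V{\left(b \right)} + w{\left(-212 \right)}} = \sqrt{\frac{1 - 73}{-170 - 73} - 212} = \sqrt{\frac{1}{-243} \left(-72\right) - 212} = \sqrt{\left(- \frac{1}{243}\right) \left(-72\right) - 212} = \sqrt{\frac{8}{27} - 212} = \sqrt{- \frac{5716}{27}} = \frac{2 i \sqrt{4287}}{9}$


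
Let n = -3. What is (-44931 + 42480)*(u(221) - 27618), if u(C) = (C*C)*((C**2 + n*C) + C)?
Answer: -5793742283391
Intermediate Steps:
u(C) = C**2*(C**2 - 2*C) (u(C) = (C*C)*((C**2 - 3*C) + C) = C**2*(C**2 - 2*C))
(-44931 + 42480)*(u(221) - 27618) = (-44931 + 42480)*(221**3*(-2 + 221) - 27618) = -2451*(10793861*219 - 27618) = -2451*(2363855559 - 27618) = -2451*2363827941 = -5793742283391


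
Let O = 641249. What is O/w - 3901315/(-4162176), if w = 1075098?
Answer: 1143881191949/745791182208 ≈ 1.5338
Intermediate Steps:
O/w - 3901315/(-4162176) = 641249/1075098 - 3901315/(-4162176) = 641249*(1/1075098) - 3901315*(-1/4162176) = 641249/1075098 + 3901315/4162176 = 1143881191949/745791182208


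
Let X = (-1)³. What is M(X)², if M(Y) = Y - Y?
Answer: 0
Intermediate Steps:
X = -1
M(Y) = 0
M(X)² = 0² = 0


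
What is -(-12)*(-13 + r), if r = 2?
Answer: -132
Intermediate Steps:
-(-12)*(-13 + r) = -(-12)*(-13 + 2) = -(-12)*(-11) = -1*132 = -132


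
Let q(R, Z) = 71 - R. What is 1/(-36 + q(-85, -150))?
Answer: 1/120 ≈ 0.0083333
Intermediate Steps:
1/(-36 + q(-85, -150)) = 1/(-36 + (71 - 1*(-85))) = 1/(-36 + (71 + 85)) = 1/(-36 + 156) = 1/120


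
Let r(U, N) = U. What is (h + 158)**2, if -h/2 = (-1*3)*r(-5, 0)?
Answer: 16384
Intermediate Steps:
h = -30 (h = -2*(-1*3)*(-5) = -(-6)*(-5) = -2*15 = -30)
(h + 158)**2 = (-30 + 158)**2 = 128**2 = 16384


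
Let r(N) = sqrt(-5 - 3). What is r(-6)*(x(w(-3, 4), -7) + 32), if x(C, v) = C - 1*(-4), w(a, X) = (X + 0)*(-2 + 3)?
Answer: 80*I*sqrt(2) ≈ 113.14*I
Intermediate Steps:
w(a, X) = X (w(a, X) = X*1 = X)
x(C, v) = 4 + C (x(C, v) = C + 4 = 4 + C)
r(N) = 2*I*sqrt(2) (r(N) = sqrt(-8) = 2*I*sqrt(2))
r(-6)*(x(w(-3, 4), -7) + 32) = (2*I*sqrt(2))*((4 + 4) + 32) = (2*I*sqrt(2))*(8 + 32) = (2*I*sqrt(2))*40 = 80*I*sqrt(2)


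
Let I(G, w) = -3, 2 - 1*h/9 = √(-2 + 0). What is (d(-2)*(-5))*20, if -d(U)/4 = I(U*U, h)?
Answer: -1200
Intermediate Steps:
h = 18 - 9*I*√2 (h = 18 - 9*√(-2 + 0) = 18 - 9*I*√2 ≈ 18.0 - 12.728*I)
d(U) = 12 (d(U) = -4*(-3) = 12)
(d(-2)*(-5))*20 = (12*(-5))*20 = -60*20 = -1200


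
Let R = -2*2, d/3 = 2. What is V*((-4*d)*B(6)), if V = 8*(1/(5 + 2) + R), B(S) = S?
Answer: 31104/7 ≈ 4443.4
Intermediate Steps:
d = 6 (d = 3*2 = 6)
R = -4
V = -216/7 (V = 8*(1/(5 + 2) - 4) = 8*(1/7 - 4) = 8*(-27/7) = -216/7 ≈ -30.857)
V*((-4*d)*B(6)) = -216*(-4*6)*6/7 = -(-5184)*6/7 = -216/7*(-144) = 31104/7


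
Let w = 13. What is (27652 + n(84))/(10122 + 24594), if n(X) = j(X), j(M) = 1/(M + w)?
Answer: 2682245/3367452 ≈ 0.79652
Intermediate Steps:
j(M) = 1/(13 + M) (j(M) = 1/(M + 13) = 1/(13 + M))
n(X) = 1/(13 + X)
(27652 + n(84))/(10122 + 24594) = (27652 + 1/(13 + 84))/(10122 + 24594) = (27652 + 1/97)/34716 = (27652 + 1/97)*(1/34716) = (2682245/97)*(1/34716) = 2682245/3367452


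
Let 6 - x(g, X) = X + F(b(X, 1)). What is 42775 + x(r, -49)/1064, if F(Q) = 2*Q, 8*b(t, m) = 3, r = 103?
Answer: 26007231/608 ≈ 42775.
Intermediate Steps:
b(t, m) = 3/8 (b(t, m) = (1/8)*3 = 3/8)
x(g, X) = 21/4 - X (x(g, X) = 6 - (X + 2*(3/8)) = 6 - (X + 3/4) = 6 - (3/4 + X) = 6 + (-3/4 - X) = 21/4 - X)
42775 + x(r, -49)/1064 = 42775 + (21/4 - 1*(-49))/1064 = 42775 + (21/4 + 49)*(1/1064) = 42775 + (217/4)*(1/1064) = 42775 + 31/608 = 26007231/608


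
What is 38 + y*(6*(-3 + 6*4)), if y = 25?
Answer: 3188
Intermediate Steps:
38 + y*(6*(-3 + 6*4)) = 38 + 25*(6*(-3 + 6*4)) = 38 + 25*(6*(-3 + 24)) = 38 + 25*(6*21) = 38 + 25*126 = 38 + 3150 = 3188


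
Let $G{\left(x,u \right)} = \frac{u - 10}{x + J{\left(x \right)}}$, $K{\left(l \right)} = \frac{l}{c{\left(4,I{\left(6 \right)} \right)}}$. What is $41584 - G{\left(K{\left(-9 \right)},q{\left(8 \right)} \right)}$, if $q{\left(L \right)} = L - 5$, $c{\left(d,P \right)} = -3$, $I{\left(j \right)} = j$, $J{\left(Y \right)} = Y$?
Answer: $\frac{249511}{6} \approx 41585.0$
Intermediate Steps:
$q{\left(L \right)} = -5 + L$
$K{\left(l \right)} = - \frac{l}{3}$ ($K{\left(l \right)} = \frac{l}{-3} = l \left(- \frac{1}{3}\right) = - \frac{l}{3}$)
$G{\left(x,u \right)} = \frac{-10 + u}{2 x}$ ($G{\left(x,u \right)} = \frac{u - 10}{x + x} = \frac{-10 + u}{2 x}$)
$41584 - G{\left(K{\left(-9 \right)},q{\left(8 \right)} \right)} = 41584 - \frac{-10 + \left(-5 + 8\right)}{2 \left(\left(- \frac{1}{3}\right) \left(-9\right)\right)} = 41584 - \frac{-10 + 3}{2 \cdot 3} = 41584 - \frac{1}{2} \cdot \frac{1}{3} \left(-7\right) = 41584 - - \frac{7}{6} = 41584 + \frac{7}{6} = \frac{249511}{6}$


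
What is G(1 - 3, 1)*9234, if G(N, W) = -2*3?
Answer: -55404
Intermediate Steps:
G(N, W) = -6
G(1 - 3, 1)*9234 = -6*9234 = -55404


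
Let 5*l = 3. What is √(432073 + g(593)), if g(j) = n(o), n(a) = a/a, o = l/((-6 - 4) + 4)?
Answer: √432074 ≈ 657.32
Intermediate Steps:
l = ⅗ (l = (⅕)*3 = ⅗ ≈ 0.60000)
o = -⅒ (o = 3/(5*((-6 - 4) + 4)) = 3/(5*(-10 + 4)) = (⅗)/(-6) = (⅗)*(-⅙) = -⅒ ≈ -0.10000)
n(a) = 1
g(j) = 1
√(432073 + g(593)) = √(432073 + 1) = √432074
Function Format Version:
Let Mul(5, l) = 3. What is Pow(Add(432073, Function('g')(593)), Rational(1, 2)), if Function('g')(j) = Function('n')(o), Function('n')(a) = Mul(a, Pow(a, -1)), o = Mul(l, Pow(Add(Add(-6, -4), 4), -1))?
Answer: Pow(432074, Rational(1, 2)) ≈ 657.32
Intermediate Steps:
l = Rational(3, 5) (l = Mul(Rational(1, 5), 3) = Rational(3, 5) ≈ 0.60000)
o = Rational(-1, 10) (o = Mul(Rational(3, 5), Pow(Add(Add(-6, -4), 4), -1)) = Mul(Rational(3, 5), Pow(Add(-10, 4), -1)) = Mul(Rational(3, 5), Pow(-6, -1)) = Mul(Rational(3, 5), Rational(-1, 6)) = Rational(-1, 10) ≈ -0.10000)
Function('n')(a) = 1
Function('g')(j) = 1
Pow(Add(432073, Function('g')(593)), Rational(1, 2)) = Pow(Add(432073, 1), Rational(1, 2)) = Pow(432074, Rational(1, 2))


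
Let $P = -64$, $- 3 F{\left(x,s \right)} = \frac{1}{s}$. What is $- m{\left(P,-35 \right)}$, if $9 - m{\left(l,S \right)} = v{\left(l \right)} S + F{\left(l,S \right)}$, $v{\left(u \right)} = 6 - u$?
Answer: $- \frac{258194}{105} \approx -2459.0$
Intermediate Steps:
$F{\left(x,s \right)} = - \frac{1}{3 s}$
$m{\left(l,S \right)} = 9 + \frac{1}{3 S} - S \left(6 - l\right)$ ($m{\left(l,S \right)} = 9 - \left(\left(6 - l\right) S - \frac{1}{3 S}\right) = 9 - \left(S \left(6 - l\right) - \frac{1}{3 S}\right) = 9 - \left(- \frac{1}{3 S} + S \left(6 - l\right)\right) = 9 + \frac{1}{3 S} - S \left(6 - l\right)$)
$- m{\left(P,-35 \right)} = - \frac{\frac{1}{3} - 35 \left(9 - 35 \left(-6 - 64\right)\right)}{-35} = - \frac{\left(-1\right) \left(\frac{1}{3} - 35 \left(9 - -2450\right)\right)}{35} = - \frac{\left(-1\right) \left(\frac{1}{3} - 35 \left(9 + 2450\right)\right)}{35} = - \frac{\left(-1\right) \left(\frac{1}{3} - 86065\right)}{35} = - \frac{\left(-1\right) \left(-258194\right)}{35 \cdot 3} = \left(-1\right) \frac{258194}{105} = - \frac{258194}{105}$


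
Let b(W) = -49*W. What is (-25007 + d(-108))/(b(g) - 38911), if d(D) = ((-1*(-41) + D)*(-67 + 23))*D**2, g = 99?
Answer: -34360465/43762 ≈ -785.17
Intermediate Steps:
d(D) = D**2*(-1804 - 44*D) (d(D) = ((41 + D)*(-44))*D**2 = (-1804 - 44*D)*D**2 = D**2*(-1804 - 44*D))
(-25007 + d(-108))/(b(g) - 38911) = (-25007 + 44*(-108)**2*(-41 - 1*(-108)))/(-49*99 - 38911) = (-25007 + 44*11664*(-41 + 108))/(-4851 - 38911) = (-25007 + 44*11664*67)/(-43762) = (-25007 + 34385472)*(-1/43762) = 34360465*(-1/43762) = -34360465/43762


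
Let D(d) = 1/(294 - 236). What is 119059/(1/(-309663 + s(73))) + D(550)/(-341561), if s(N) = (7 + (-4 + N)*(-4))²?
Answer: -559705918065664085/19810538 ≈ -2.8253e+10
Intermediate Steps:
D(d) = 1/58
s(N) = (23 - 4*N)² (s(N) = (7 + (16 - 4*N))² = (23 - 4*N)²)
119059/(1/(-309663 + s(73))) + D(550)/(-341561) = 119059/(1/(-309663 + (-23 + 4*73)²)) + (1/58)/(-341561) = 119059/(1/(-309663 + (-23 + 292)²)) + (1/58)*(-1/341561) = 119059/(1/(-309663 + 269²)) - 1/19810538 = 119059/(1/(-309663 + 72361)) - 1/19810538 = 119059/(1/(-237302)) - 1/19810538 = 119059/(-1/237302) - 1/19810538 = 119059*(-237302) - 1/19810538 = -28252938818 - 1/19810538 = -559705918065664085/19810538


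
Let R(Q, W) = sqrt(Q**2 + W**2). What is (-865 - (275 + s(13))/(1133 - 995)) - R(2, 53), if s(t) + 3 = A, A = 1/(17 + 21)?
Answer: -4546397/5244 - sqrt(2813) ≈ -920.01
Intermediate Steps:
A = 1/38 ≈ 0.026316
s(t) = -113/38 (s(t) = -3 + 1/38 = -113/38)
(-865 - (275 + s(13))/(1133 - 995)) - R(2, 53) = (-865 - (275 - 113/38)/(1133 - 995)) - sqrt(2**2 + 53**2) = (-865 - 10337/(38*138)) - sqrt(4 + 2809) = (-865 - 10337/(38*138)) - sqrt(2813) = (-865 - 1*10337/5244) - sqrt(2813) = (-865 - 10337/5244) - sqrt(2813) = -4546397/5244 - sqrt(2813)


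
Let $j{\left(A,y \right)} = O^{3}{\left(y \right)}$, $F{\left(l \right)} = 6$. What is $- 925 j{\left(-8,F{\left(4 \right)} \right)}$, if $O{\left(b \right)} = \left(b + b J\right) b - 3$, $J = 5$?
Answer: $-8938827225$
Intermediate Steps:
$O{\left(b \right)} = -3 + 6 b^{2}$ ($O{\left(b \right)} = \left(b + b 5\right) b - 3 = \left(b + 5 b\right) b - 3 = 6 b b - 3 = 6 b^{2} - 3 = -3 + 6 b^{2}$)
$j{\left(A,y \right)} = \left(-3 + 6 y^{2}\right)^{3}$
$- 925 j{\left(-8,F{\left(4 \right)} \right)} = - 925 \cdot 27 \left(-1 + 2 \cdot 6^{2}\right)^{3} = - 925 \cdot 27 \left(-1 + 2 \cdot 36\right)^{3} = - 925 \cdot 27 \left(-1 + 72\right)^{3} = - 925 \cdot 27 \cdot 71^{3} = - 925 \cdot 27 \cdot 357911 = \left(-925\right) 9663597 = -8938827225$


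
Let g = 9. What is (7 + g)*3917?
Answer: 62672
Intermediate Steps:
(7 + g)*3917 = (7 + 9)*3917 = 16*3917 = 62672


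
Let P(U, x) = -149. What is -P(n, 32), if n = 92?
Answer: 149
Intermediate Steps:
-P(n, 32) = -1*(-149) = 149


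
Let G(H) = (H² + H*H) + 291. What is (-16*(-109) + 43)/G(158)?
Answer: 1787/50219 ≈ 0.035584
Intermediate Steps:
G(H) = 291 + 2*H² (G(H) = (H² + H²) + 291 = 2*H² + 291 = 291 + 2*H²)
(-16*(-109) + 43)/G(158) = (-16*(-109) + 43)/(291 + 2*158²) = (1744 + 43)/(291 + 2*24964) = 1787/(291 + 49928) = 1787/50219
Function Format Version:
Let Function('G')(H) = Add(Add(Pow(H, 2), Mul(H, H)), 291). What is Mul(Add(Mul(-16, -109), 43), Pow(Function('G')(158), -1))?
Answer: Rational(1787, 50219) ≈ 0.035584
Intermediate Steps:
Function('G')(H) = Add(291, Mul(2, Pow(H, 2))) (Function('G')(H) = Add(Add(Pow(H, 2), Pow(H, 2)), 291) = Add(Mul(2, Pow(H, 2)), 291) = Add(291, Mul(2, Pow(H, 2))))
Mul(Add(Mul(-16, -109), 43), Pow(Function('G')(158), -1)) = Mul(Add(Mul(-16, -109), 43), Pow(Add(291, Mul(2, Pow(158, 2))), -1)) = Mul(Add(1744, 43), Pow(Add(291, Mul(2, 24964)), -1)) = Mul(1787, Pow(Add(291, 49928), -1)) = Mul(1787, Pow(50219, -1)) = Mul(1787, Rational(1, 50219)) = Rational(1787, 50219)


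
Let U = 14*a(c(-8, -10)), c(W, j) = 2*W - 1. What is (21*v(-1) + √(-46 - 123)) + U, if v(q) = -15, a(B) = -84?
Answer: -1491 + 13*I ≈ -1491.0 + 13.0*I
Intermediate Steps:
c(W, j) = -1 + 2*W
U = -1176 (U = 14*(-84) = -1176)
(21*v(-1) + √(-46 - 123)) + U = (21*(-15) + √(-46 - 123)) - 1176 = (-315 + √(-169)) - 1176 = (-315 + 13*I) - 1176 = -1491 + 13*I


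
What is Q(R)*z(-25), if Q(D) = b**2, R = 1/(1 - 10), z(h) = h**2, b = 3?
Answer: 5625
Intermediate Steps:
R = -1/9 (R = 1/(-9) = -1/9 ≈ -0.11111)
Q(D) = 9 (Q(D) = 3**2 = 9)
Q(R)*z(-25) = 9*(-25)**2 = 9*625 = 5625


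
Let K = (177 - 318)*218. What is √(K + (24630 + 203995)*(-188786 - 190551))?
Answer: I*√86725952363 ≈ 2.9449e+5*I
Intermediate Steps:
K = -30738 (K = -141*218 = -30738)
√(K + (24630 + 203995)*(-188786 - 190551)) = √(-30738 + (24630 + 203995)*(-188786 - 190551)) = √(-30738 + 228625*(-379337)) = √(-30738 - 86725921625) = √(-86725952363) = I*√86725952363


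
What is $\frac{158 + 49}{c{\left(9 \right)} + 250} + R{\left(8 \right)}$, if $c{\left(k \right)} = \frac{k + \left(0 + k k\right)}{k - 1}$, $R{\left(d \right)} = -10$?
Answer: $- \frac{9622}{1045} \approx -9.2077$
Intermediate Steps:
$c{\left(k \right)} = \frac{k + k^{2}}{-1 + k}$ ($c{\left(k \right)} = \frac{k + \left(0 + k^{2}\right)}{-1 + k} = \frac{k + k^{2}}{-1 + k}$)
$\frac{158 + 49}{c{\left(9 \right)} + 250} + R{\left(8 \right)} = \frac{158 + 49}{\frac{9 \left(1 + 9\right)}{-1 + 9} + 250} - 10 = \frac{207}{9 \cdot \frac{1}{8} \cdot 10 + 250} - 10 = \frac{207}{\frac{45}{4} + 250} - 10 = \frac{207}{\frac{1045}{4}} - 10 = 207 \cdot \frac{4}{1045} - 10 = \frac{828}{1045} - 10 = - \frac{9622}{1045}$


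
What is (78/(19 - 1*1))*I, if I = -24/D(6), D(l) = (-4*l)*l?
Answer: 13/18 ≈ 0.72222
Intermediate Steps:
D(l) = -4*l²
I = ⅙ (I = -24/((-4*6²)) = -24/((-4*36)) = -24/(-144) = -24*(-1/144) = ⅙ ≈ 0.16667)
(78/(19 - 1*1))*I = (78/(19 - 1*1))*(⅙) = (78/(19 - 1))*(⅙) = (78/18)*(⅙) = ((1/18)*78)*(⅙) = (13/3)*(⅙) = 13/18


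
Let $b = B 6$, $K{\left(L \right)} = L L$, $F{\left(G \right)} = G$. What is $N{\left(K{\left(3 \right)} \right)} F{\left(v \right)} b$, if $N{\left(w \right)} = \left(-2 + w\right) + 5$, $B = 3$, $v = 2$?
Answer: $432$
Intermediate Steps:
$K{\left(L \right)} = L^{2}$
$N{\left(w \right)} = 3 + w$
$b = 18$ ($b = 3 \cdot 6 = 18$)
$N{\left(K{\left(3 \right)} \right)} F{\left(v \right)} b = \left(3 + 3^{2}\right) 2 \cdot 18 = \left(3 + 9\right) 2 \cdot 18 = 12 \cdot 2 \cdot 18 = 24 \cdot 18 = 432$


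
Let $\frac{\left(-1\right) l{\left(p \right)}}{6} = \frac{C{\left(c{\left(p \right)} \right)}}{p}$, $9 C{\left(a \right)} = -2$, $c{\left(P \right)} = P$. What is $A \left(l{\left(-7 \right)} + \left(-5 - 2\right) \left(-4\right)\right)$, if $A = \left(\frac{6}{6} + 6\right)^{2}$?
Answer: $\frac{4088}{3} \approx 1362.7$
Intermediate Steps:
$C{\left(a \right)} = - \frac{2}{9}$ ($C{\left(a \right)} = \frac{1}{9} \left(-2\right) = - \frac{2}{9}$)
$A = 49$ ($A = \left(6 \cdot \frac{1}{6} + 6\right)^{2} = \left(1 + 6\right)^{2} = 7^{2} = 49$)
$l{\left(p \right)} = \frac{4}{3 p}$ ($l{\left(p \right)} = - 6 \left(- \frac{2}{9 p}\right) = \frac{4}{3 p}$)
$A \left(l{\left(-7 \right)} + \left(-5 - 2\right) \left(-4\right)\right) = 49 \left(\frac{4}{3 \left(-7\right)} + \left(-5 - 2\right) \left(-4\right)\right) = 49 \left(\frac{4}{3} \left(- \frac{1}{7}\right) - -28\right) = 49 \left(- \frac{4}{21} + 28\right) = 49 \cdot \frac{584}{21} = \frac{4088}{3}$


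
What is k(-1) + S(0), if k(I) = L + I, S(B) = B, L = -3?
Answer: -4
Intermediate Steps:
k(I) = -3 + I
k(-1) + S(0) = (-3 - 1) + 0 = -4 + 0 = -4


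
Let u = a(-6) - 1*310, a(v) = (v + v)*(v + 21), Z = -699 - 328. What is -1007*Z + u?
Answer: 1033699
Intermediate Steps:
Z = -1027
a(v) = 2*v*(21 + v) (a(v) = (2*v)*(21 + v) = 2*v*(21 + v))
u = -490 (u = 2*(-6)*(21 - 6) - 1*310 = 2*(-6)*15 - 310 = -180 - 310 = -490)
-1007*Z + u = -1007*(-1027) - 490 = 1034189 - 490 = 1033699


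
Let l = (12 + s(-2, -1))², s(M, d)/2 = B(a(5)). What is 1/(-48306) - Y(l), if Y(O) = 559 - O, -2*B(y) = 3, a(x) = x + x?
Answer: -23090269/48306 ≈ -478.00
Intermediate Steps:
a(x) = 2*x
B(y) = -3/2 (B(y) = -½*3 = -3/2)
s(M, d) = -3 (s(M, d) = 2*(-3/2) = -3)
l = 81 (l = (12 - 3)² = 9² = 81)
1/(-48306) - Y(l) = 1/(-48306) - (559 - 1*81) = -1/48306 - (559 - 81) = -1/48306 - 1*478 = -1/48306 - 478 = -23090269/48306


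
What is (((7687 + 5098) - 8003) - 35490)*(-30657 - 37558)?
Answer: 2094746220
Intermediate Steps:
(((7687 + 5098) - 8003) - 35490)*(-30657 - 37558) = ((12785 - 8003) - 35490)*(-68215) = (4782 - 35490)*(-68215) = -30708*(-68215) = 2094746220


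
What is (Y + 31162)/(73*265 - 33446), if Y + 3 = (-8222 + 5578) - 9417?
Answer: -19098/14101 ≈ -1.3544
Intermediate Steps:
Y = -12064 (Y = -3 + ((-8222 + 5578) - 9417) = -3 + (-2644 - 9417) = -3 - 12061 = -12064)
(Y + 31162)/(73*265 - 33446) = (-12064 + 31162)/(73*265 - 33446) = 19098/(19345 - 33446) = 19098/(-14101) = 19098*(-1/14101) = -19098/14101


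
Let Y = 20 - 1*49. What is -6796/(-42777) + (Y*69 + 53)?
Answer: -83322800/42777 ≈ -1947.8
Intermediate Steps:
Y = -29 (Y = 20 - 49 = -29)
-6796/(-42777) + (Y*69 + 53) = -6796/(-42777) + (-29*69 + 53) = -6796*(-1/42777) + (-2001 + 53) = 6796/42777 - 1948 = -83322800/42777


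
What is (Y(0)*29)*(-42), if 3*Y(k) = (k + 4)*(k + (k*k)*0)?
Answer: 0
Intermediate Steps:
Y(k) = k*(4 + k)/3 (Y(k) = ((k + 4)*(k + (k*k)*0))/3 = ((4 + k)*(k + k²*0))/3 = ((4 + k)*(k + 0))/3 = ((4 + k)*k)/3 = (k*(4 + k))/3 = k*(4 + k)/3)
(Y(0)*29)*(-42) = (((⅓)*0*(4 + 0))*29)*(-42) = (((⅓)*0*4)*29)*(-42) = (0*29)*(-42) = 0*(-42) = 0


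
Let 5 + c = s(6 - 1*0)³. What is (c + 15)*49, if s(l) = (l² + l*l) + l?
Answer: 23253538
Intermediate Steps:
s(l) = l + 2*l² (s(l) = (l² + l²) + l = 2*l² + l = l + 2*l²)
c = 474547 (c = -5 + ((6 - 1*0)*(1 + 2*(6 - 1*0)))³ = -5 + ((6 + 0)*(1 + 2*(6 + 0)))³ = -5 + (6*(1 + 2*6))³ = -5 + (6*(1 + 12))³ = -5 + (6*13)³ = -5 + 78³ = -5 + 474552 = 474547)
(c + 15)*49 = (474547 + 15)*49 = 474562*49 = 23253538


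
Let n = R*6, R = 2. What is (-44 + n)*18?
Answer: -576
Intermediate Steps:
n = 12 (n = 2*6 = 12)
(-44 + n)*18 = (-44 + 12)*18 = -32*18 = -576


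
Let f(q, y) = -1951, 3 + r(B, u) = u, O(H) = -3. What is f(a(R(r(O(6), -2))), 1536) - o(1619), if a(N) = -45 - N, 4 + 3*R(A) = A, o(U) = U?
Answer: -3570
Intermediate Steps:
r(B, u) = -3 + u
R(A) = -4/3 + A/3
f(a(R(r(O(6), -2))), 1536) - o(1619) = -1951 - 1*1619 = -1951 - 1619 = -3570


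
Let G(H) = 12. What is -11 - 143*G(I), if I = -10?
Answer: -1727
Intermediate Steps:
-11 - 143*G(I) = -11 - 143*12 = -11 - 1716 = -1727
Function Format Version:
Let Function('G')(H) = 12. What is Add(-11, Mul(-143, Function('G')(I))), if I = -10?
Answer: -1727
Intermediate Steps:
Add(-11, Mul(-143, Function('G')(I))) = Add(-11, Mul(-143, 12)) = Add(-11, -1716) = -1727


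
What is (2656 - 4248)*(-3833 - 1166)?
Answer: 7958408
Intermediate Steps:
(2656 - 4248)*(-3833 - 1166) = -1592*(-4999) = 7958408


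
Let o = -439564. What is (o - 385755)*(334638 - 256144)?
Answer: -64782589586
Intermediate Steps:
(o - 385755)*(334638 - 256144) = (-439564 - 385755)*(334638 - 256144) = -825319*78494 = -64782589586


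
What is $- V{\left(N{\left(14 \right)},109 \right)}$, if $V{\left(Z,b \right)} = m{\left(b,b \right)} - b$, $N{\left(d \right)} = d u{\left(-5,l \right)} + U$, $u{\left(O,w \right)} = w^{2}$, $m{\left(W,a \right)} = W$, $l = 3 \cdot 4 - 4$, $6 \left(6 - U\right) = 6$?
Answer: $0$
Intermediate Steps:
$U = 5$ ($U = 6 - 1 = 5$)
$l = 8$ ($l = 12 - 4 = 8$)
$N{\left(d \right)} = 5 + 64 d$ ($N{\left(d \right)} = d 8^{2} + 5 = d 64 + 5 = 64 d + 5 = 5 + 64 d$)
$V{\left(Z,b \right)} = 0$ ($V{\left(Z,b \right)} = b - b = 0$)
$- V{\left(N{\left(14 \right)},109 \right)} = \left(-1\right) 0 = 0$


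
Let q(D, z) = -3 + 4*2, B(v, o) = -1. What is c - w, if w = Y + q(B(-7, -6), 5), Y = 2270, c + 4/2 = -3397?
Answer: -5674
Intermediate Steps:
c = -3399 (c = -2 - 3397 = -3399)
q(D, z) = 5 (q(D, z) = -3 + 8 = 5)
w = 2275 (w = 2270 + 5 = 2275)
c - w = -3399 - 1*2275 = -3399 - 2275 = -5674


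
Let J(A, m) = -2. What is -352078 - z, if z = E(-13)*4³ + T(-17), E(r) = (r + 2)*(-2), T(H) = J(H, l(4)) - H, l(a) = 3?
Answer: -353501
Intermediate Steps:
T(H) = -2 - H
E(r) = -4 - 2*r (E(r) = (2 + r)*(-2) = -4 - 2*r)
z = 1423 (z = (-4 - 2*(-13))*4³ + (-2 - 1*(-17)) = (-4 + 26)*64 + (-2 + 17) = 22*64 + 15 = 1408 + 15 = 1423)
-352078 - z = -352078 - 1*1423 = -352078 - 1423 = -353501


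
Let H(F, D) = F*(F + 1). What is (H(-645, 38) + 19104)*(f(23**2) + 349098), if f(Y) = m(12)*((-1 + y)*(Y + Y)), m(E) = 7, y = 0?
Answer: 148459706928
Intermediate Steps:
f(Y) = -14*Y (f(Y) = 7*((-1 + 0)*(Y + Y)) = 7*(-2*Y) = -14*Y)
H(F, D) = F*(1 + F)
(H(-645, 38) + 19104)*(f(23**2) + 349098) = (-645*(1 - 645) + 19104)*(-14*23**2 + 349098) = (-645*(-644) + 19104)*(-14*529 + 349098) = (415380 + 19104)*(-7406 + 349098) = 434484*341692 = 148459706928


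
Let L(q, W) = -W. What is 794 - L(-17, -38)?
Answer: 756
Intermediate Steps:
794 - L(-17, -38) = 794 - (-1)*(-38) = 794 - 1*38 = 794 - 38 = 756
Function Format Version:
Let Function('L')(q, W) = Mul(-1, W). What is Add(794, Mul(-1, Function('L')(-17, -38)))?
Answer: 756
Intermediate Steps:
Add(794, Mul(-1, Function('L')(-17, -38))) = Add(794, Mul(-1, Mul(-1, -38))) = Add(794, Mul(-1, 38)) = Add(794, -38) = 756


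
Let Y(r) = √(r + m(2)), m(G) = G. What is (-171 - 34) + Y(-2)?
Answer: -205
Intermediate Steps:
Y(r) = √(2 + r) (Y(r) = √(r + 2) = √(2 + r))
(-171 - 34) + Y(-2) = (-171 - 34) + √(2 - 2) = -205 + √0 = -205 + 0 = -205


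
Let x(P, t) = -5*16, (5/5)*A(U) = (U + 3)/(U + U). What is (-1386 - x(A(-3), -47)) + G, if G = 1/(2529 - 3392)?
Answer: -1127079/863 ≈ -1306.0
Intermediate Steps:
A(U) = (3 + U)/(2*U) (A(U) = (U + 3)/(U + U) = (3 + U)/((2*U)) = (3 + U)*(1/(2*U)) = (3 + U)/(2*U))
x(P, t) = -80
G = -1/863 (G = 1/(-863) = -1/863 ≈ -0.0011587)
(-1386 - x(A(-3), -47)) + G = (-1386 - 1*(-80)) - 1/863 = (-1386 + 80) - 1/863 = -1306 - 1/863 = -1127079/863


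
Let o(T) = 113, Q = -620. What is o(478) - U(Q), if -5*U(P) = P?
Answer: -11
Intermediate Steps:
U(P) = -P/5
o(478) - U(Q) = 113 - (-1)*(-620)/5 = 113 - 1*124 = 113 - 124 = -11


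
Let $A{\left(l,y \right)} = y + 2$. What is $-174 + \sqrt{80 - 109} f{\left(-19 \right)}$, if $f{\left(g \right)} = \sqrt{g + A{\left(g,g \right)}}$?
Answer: $-174 - 6 \sqrt{29} \approx -206.31$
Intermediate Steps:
$A{\left(l,y \right)} = 2 + y$
$f{\left(g \right)} = \sqrt{2 + 2 g}$ ($f{\left(g \right)} = \sqrt{g + \left(2 + g\right)} = \sqrt{2 + 2 g}$)
$-174 + \sqrt{80 - 109} f{\left(-19 \right)} = -174 + \sqrt{80 - 109} \sqrt{2 + 2 \left(-19\right)} = -174 + \sqrt{-29} \sqrt{2 - 38} = -174 + i \sqrt{29} \sqrt{-36} = -174 + i \sqrt{29} \cdot 6 i = -174 - 6 \sqrt{29}$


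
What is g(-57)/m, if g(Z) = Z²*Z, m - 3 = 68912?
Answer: -185193/68915 ≈ -2.6873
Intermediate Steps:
m = 68915 (m = 3 + 68912 = 68915)
g(Z) = Z³
g(-57)/m = (-57)³/68915 = -185193*1/68915 = -185193/68915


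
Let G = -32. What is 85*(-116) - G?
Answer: -9828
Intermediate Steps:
85*(-116) - G = 85*(-116) - 1*(-32) = -9860 + 32 = -9828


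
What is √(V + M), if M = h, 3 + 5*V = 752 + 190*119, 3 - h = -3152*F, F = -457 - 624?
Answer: 3*I*√9451770/5 ≈ 1844.6*I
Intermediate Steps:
F = -1081
h = -3407309 (h = 3 - (-3152)*(-1081) = 3 - 1*3407312 = 3 - 3407312 = -3407309)
V = 23359/5 (V = -⅗ + (752 + 190*119)/5 = -⅗ + (752 + 22610)/5 = -⅗ + (⅕)*23362 = -⅗ + 23362/5 = 23359/5 ≈ 4671.8)
M = -3407309
√(V + M) = √(23359/5 - 3407309) = √(-17013186/5) = 3*I*√9451770/5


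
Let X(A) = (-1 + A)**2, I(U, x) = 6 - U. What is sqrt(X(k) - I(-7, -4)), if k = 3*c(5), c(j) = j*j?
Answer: 3*sqrt(607) ≈ 73.912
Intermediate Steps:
c(j) = j**2
k = 75 (k = 3*5**2 = 3*25 = 75)
sqrt(X(k) - I(-7, -4)) = sqrt((-1 + 75)**2 - (6 - 1*(-7))) = sqrt(74**2 - (6 + 7)) = sqrt(5476 - 1*13) = sqrt(5476 - 13) = sqrt(5463) = 3*sqrt(607)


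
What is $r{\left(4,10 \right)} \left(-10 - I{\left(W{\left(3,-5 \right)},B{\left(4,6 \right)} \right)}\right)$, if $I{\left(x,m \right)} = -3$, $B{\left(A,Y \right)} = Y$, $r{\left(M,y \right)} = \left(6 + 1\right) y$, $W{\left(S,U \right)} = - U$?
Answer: $-490$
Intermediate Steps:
$r{\left(M,y \right)} = 7 y$
$r{\left(4,10 \right)} \left(-10 - I{\left(W{\left(3,-5 \right)},B{\left(4,6 \right)} \right)}\right) = 7 \cdot 10 \left(-10 - -3\right) = 70 \left(-10 + 3\right) = 70 \left(-7\right) = -490$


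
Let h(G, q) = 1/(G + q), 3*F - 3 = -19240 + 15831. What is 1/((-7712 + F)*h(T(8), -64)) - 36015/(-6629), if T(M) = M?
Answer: 68358843/12567637 ≈ 5.4393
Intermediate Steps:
F = -3406/3 (F = 1 + (-19240 + 15831)/3 = 1 + (⅓)*(-3409) = 1 - 3409/3 = -3406/3 ≈ -1135.3)
1/((-7712 + F)*h(T(8), -64)) - 36015/(-6629) = 1/((-7712 - 3406/3)*(1/(8 - 64))) - 36015/(-6629) = 1/((-26542/3)*(1/(-56))) - 36015*(-1/6629) = -3/(26542*(-1/56)) + 5145/947 = -3/26542*(-56) + 5145/947 = 84/13271 + 5145/947 = 68358843/12567637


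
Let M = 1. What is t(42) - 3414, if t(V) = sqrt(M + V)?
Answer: -3414 + sqrt(43) ≈ -3407.4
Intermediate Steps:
t(V) = sqrt(1 + V)
t(42) - 3414 = sqrt(1 + 42) - 3414 = sqrt(43) - 3414 = -3414 + sqrt(43)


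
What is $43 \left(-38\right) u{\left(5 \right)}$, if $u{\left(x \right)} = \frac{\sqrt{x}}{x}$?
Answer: $- \frac{1634 \sqrt{5}}{5} \approx -730.75$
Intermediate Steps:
$u{\left(x \right)} = \frac{1}{\sqrt{x}}$
$43 \left(-38\right) u{\left(5 \right)} = \frac{43 \left(-38\right)}{\sqrt{5}} = - 1634 \frac{\sqrt{5}}{5} = - \frac{1634 \sqrt{5}}{5}$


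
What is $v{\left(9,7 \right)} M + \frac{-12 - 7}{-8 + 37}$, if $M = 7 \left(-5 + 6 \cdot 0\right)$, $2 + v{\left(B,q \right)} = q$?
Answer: $- \frac{5094}{29} \approx -175.66$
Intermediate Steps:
$v{\left(B,q \right)} = -2 + q$
$M = -35$ ($M = 7 \left(-5 + 0\right) = 7 \left(-5\right) = -35$)
$v{\left(9,7 \right)} M + \frac{-12 - 7}{-8 + 37} = \left(-2 + 7\right) \left(-35\right) + \frac{-12 - 7}{-8 + 37} = 5 \left(-35\right) - \frac{19}{29} = -175 - \frac{19}{29} = - \frac{5094}{29}$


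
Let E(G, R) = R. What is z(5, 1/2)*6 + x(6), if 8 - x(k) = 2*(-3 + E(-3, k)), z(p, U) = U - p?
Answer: -25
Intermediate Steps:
x(k) = 14 - 2*k (x(k) = 8 - 2*(-3 + k) = 8 - (-6 + 2*k) = 8 + (6 - 2*k) = 14 - 2*k)
z(5, 1/2)*6 + x(6) = (1/2 - 1*5)*6 + (14 - 2*6) = (½ - 5)*6 + (14 - 12) = -9/2*6 + 2 = -27 + 2 = -25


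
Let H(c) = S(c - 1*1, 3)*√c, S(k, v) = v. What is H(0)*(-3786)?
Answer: 0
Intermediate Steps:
H(c) = 3*√c
H(0)*(-3786) = (3*√0)*(-3786) = (3*0)*(-3786) = 0*(-3786) = 0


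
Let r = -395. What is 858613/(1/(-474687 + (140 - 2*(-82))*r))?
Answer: -510674678171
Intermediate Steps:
858613/(1/(-474687 + (140 - 2*(-82))*r)) = 858613/(1/(-474687 + (140 - 2*(-82))*(-395))) = 858613/(1/(-474687 + (140 + 164)*(-395))) = 858613/(1/(-474687 + 304*(-395))) = 858613/(1/(-474687 - 120080)) = 858613/(1/(-594767)) = 858613/(-1/594767) = 858613*(-594767) = -510674678171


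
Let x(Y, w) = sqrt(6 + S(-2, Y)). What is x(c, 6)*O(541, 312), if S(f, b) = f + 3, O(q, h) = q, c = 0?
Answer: 541*sqrt(7) ≈ 1431.4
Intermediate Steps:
S(f, b) = 3 + f
x(Y, w) = sqrt(7) (x(Y, w) = sqrt(6 + (3 - 2)) = sqrt(6 + 1) = sqrt(7))
x(c, 6)*O(541, 312) = sqrt(7)*541 = 541*sqrt(7)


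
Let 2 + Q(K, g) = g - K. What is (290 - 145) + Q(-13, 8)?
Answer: 164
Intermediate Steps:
Q(K, g) = -2 + g - K (Q(K, g) = -2 + (g - K) = -2 + g - K)
(290 - 145) + Q(-13, 8) = (290 - 145) + (-2 + 8 - 1*(-13)) = 145 + (-2 + 8 + 13) = 145 + 19 = 164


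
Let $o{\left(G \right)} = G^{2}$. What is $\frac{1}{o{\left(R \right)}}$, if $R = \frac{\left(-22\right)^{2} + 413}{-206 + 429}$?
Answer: $\frac{49729}{804609} \approx 0.061805$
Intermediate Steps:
$R = \frac{897}{223}$ ($R = \frac{484 + 413}{223} = 897 \cdot \frac{1}{223} = \frac{897}{223} \approx 4.0224$)
$\frac{1}{o{\left(R \right)}} = \frac{1}{\left(\frac{897}{223}\right)^{2}} = \frac{1}{\frac{804609}{49729}} = \frac{49729}{804609}$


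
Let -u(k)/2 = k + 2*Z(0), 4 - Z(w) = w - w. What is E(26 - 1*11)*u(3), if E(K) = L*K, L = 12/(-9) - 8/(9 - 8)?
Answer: 3080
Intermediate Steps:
Z(w) = 4 (Z(w) = 4 - (w - w) = 4 - 1*0 = 4 + 0 = 4)
u(k) = -16 - 2*k (u(k) = -2*(k + 2*4) = -2*(k + 8) = -2*(8 + k) = -16 - 2*k)
L = -28/3 (L = 12*(-⅑) - 8/1 = -4/3 - 8*1 = -4/3 - 8 = -28/3 ≈ -9.3333)
E(K) = -28*K/3
E(26 - 1*11)*u(3) = (-28*(26 - 1*11)/3)*(-16 - 2*3) = (-28*(26 - 11)/3)*(-16 - 6) = -28/3*15*(-22) = -140*(-22) = 3080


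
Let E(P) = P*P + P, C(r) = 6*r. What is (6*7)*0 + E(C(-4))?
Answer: 552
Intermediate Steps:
E(P) = P + P**2 (E(P) = P**2 + P = P + P**2)
(6*7)*0 + E(C(-4)) = (6*7)*0 + (6*(-4))*(1 + 6*(-4)) = 42*0 - 24*(1 - 24) = 0 - 24*(-23) = 0 + 552 = 552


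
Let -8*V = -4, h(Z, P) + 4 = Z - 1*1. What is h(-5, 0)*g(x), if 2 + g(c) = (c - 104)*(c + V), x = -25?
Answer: -31585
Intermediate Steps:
h(Z, P) = -5 + Z (h(Z, P) = -4 + (Z - 1*1) = -4 + (Z - 1) = -4 + (-1 + Z) = -5 + Z)
V = ½ (V = -⅛*(-4) = ½ ≈ 0.50000)
g(c) = -2 + (½ + c)*(-104 + c) (g(c) = -2 + (c - 104)*(c + ½) = -2 + (-104 + c)*(½ + c) = -2 + (½ + c)*(-104 + c))
h(-5, 0)*g(x) = (-5 - 5)*(-54 + (-25)² - 207/2*(-25)) = -10*(-54 + 625 + 5175/2) = -10*6317/2 = -31585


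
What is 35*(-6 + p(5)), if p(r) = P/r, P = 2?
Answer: -196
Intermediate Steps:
p(r) = 2/r
35*(-6 + p(5)) = 35*(-6 + 2/5) = 35*(-6 + 2*(⅕)) = 35*(-6 + ⅖) = 35*(-28/5) = -196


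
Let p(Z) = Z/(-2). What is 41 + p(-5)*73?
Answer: 447/2 ≈ 223.50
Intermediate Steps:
p(Z) = -Z/2 (p(Z) = Z*(-½) = -Z/2)
41 + p(-5)*73 = 41 - ½*(-5)*73 = 41 + (5/2)*73 = 41 + 365/2 = 447/2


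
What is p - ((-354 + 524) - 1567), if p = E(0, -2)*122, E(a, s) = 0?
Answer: 1397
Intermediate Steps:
p = 0 (p = 0*122 = 0)
p - ((-354 + 524) - 1567) = 0 - ((-354 + 524) - 1567) = 0 - (170 - 1567) = 0 - 1*(-1397) = 0 + 1397 = 1397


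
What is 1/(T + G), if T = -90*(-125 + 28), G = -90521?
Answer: -1/81791 ≈ -1.2226e-5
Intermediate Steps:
T = 8730 (T = -90*(-97) = 8730)
1/(T + G) = 1/(8730 - 90521) = 1/(-81791) = -1/81791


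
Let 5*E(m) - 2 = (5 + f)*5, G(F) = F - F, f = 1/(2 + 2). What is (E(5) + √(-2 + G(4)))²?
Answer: 11969/400 + 113*I*√2/10 ≈ 29.922 + 15.981*I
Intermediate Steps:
f = ¼ (f = 1/4 = ¼ ≈ 0.25000)
G(F) = 0
E(m) = 113/20 (E(m) = ⅖ + ((5 + ¼)*5)/5 = ⅖ + ((21/4)*5)/5 = ⅖ + (⅕)*(105/4) = ⅖ + 21/4 = 113/20)
(E(5) + √(-2 + G(4)))² = (113/20 + √(-2 + 0))² = (113/20 + √(-2))² = (113/20 + I*√2)²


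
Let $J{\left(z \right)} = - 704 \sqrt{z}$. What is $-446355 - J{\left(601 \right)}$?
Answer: $-446355 + 704 \sqrt{601} \approx -4.291 \cdot 10^{5}$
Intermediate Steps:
$-446355 - J{\left(601 \right)} = -446355 - - 704 \sqrt{601} = -446355 + 704 \sqrt{601}$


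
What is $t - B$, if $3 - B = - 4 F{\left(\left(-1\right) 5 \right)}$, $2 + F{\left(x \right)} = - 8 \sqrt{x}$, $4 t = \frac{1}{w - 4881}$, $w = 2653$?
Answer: $\frac{44559}{8912} + 32 i \sqrt{5} \approx 4.9999 + 71.554 i$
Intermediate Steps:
$t = - \frac{1}{8912}$ ($t = \frac{1}{4 \left(2653 - 4881\right)} = \frac{1}{4 \left(-2228\right)} = \frac{1}{4} \left(- \frac{1}{2228}\right) = - \frac{1}{8912} \approx -0.00011221$)
$F{\left(x \right)} = -2 - 8 \sqrt{x}$
$B = -5 - 32 i \sqrt{5}$ ($B = 3 - - 4 \left(-2 - 8 \sqrt{\left(-1\right) 5}\right) = 3 - - 4 \left(-2 - 8 \sqrt{-5}\right) = 3 - - 4 \left(-2 - 8 i \sqrt{5}\right) = 3 - \left(8 + 32 i \sqrt{5}\right) = -5 - 32 i \sqrt{5} \approx -5.0 - 71.554 i$)
$t - B = - \frac{1}{8912} - \left(-5 - 32 i \sqrt{5}\right) = - \frac{1}{8912} + \left(5 + 32 i \sqrt{5}\right) = \frac{44559}{8912} + 32 i \sqrt{5}$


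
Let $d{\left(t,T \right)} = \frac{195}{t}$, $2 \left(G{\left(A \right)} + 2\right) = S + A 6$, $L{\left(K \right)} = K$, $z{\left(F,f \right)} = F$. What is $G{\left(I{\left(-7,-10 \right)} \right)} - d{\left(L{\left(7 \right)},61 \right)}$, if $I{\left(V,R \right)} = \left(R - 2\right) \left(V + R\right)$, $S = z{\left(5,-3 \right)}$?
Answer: $\frac{8185}{14} \approx 584.64$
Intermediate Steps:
$S = 5$
$I{\left(V,R \right)} = \left(-2 + R\right) \left(R + V\right)$
$G{\left(A \right)} = \frac{1}{2} + 3 A$ ($G{\left(A \right)} = -2 + \frac{5 + A 6}{2} = -2 + \frac{5 + 6 A}{2} = -2 + \left(\frac{5}{2} + 3 A\right) = \frac{1}{2} + 3 A$)
$G{\left(I{\left(-7,-10 \right)} \right)} - d{\left(L{\left(7 \right)},61 \right)} = \left(\frac{1}{2} + 3 \left(\left(-10\right)^{2} - -20 - -14 - -70\right)\right) - \frac{195}{7} = \left(\frac{1}{2} + 3 \left(100 + 20 + 14 + 70\right)\right) - 195 \cdot \frac{1}{7} = \left(\frac{1}{2} + 3 \cdot 204\right) - \frac{195}{7} = \left(\frac{1}{2} + 612\right) - \frac{195}{7} = \frac{1225}{2} - \frac{195}{7} = \frac{8185}{14}$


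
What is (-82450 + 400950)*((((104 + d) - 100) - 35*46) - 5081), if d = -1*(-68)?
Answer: -2108151500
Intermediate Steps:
d = 68
(-82450 + 400950)*((((104 + d) - 100) - 35*46) - 5081) = (-82450 + 400950)*((((104 + 68) - 100) - 35*46) - 5081) = 318500*(((172 - 100) - 1610) - 5081) = 318500*((72 - 1610) - 5081) = 318500*(-1538 - 5081) = 318500*(-6619) = -2108151500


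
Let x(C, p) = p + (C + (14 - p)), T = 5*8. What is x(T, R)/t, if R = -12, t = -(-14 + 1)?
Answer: 54/13 ≈ 4.1538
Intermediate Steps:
t = 13 (t = -1*(-13) = 13)
T = 40
x(C, p) = 14 + C (x(C, p) = p + (14 + C - p) = 14 + C)
x(T, R)/t = (14 + 40)/13 = 54*(1/13) = 54/13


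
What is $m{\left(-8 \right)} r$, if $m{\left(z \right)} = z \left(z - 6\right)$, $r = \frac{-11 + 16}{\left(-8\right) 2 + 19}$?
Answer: $\frac{560}{3} \approx 186.67$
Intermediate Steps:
$r = \frac{5}{3}$ ($r = \frac{5}{-16 + 19} = \frac{5}{3} \approx 1.6667$)
$m{\left(z \right)} = z \left(-6 + z\right)$
$m{\left(-8 \right)} r = - 8 \left(-6 - 8\right) \frac{5}{3} = \left(-8\right) \left(-14\right) \frac{5}{3} = 112 \cdot \frac{5}{3} = \frac{560}{3}$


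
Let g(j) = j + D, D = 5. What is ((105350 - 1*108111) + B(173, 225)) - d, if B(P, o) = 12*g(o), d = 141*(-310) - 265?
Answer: 43974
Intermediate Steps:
d = -43975 (d = -43710 - 265 = -43975)
g(j) = 5 + j (g(j) = j + 5 = 5 + j)
B(P, o) = 60 + 12*o (B(P, o) = 12*(5 + o) = 60 + 12*o)
((105350 - 1*108111) + B(173, 225)) - d = ((105350 - 1*108111) + (60 + 12*225)) - 1*(-43975) = ((105350 - 108111) + (60 + 2700)) + 43975 = (-2761 + 2760) + 43975 = -1 + 43975 = 43974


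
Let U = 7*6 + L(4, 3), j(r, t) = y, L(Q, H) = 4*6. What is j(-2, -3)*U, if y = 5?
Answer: 330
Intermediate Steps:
L(Q, H) = 24
j(r, t) = 5
U = 66 (U = 7*6 + 24 = 42 + 24 = 66)
j(-2, -3)*U = 5*66 = 330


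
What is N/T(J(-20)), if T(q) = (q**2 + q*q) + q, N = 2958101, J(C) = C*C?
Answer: 2958101/320400 ≈ 9.2325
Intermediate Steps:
J(C) = C**2
T(q) = q + 2*q**2 (T(q) = (q**2 + q**2) + q = 2*q**2 + q = q + 2*q**2)
N/T(J(-20)) = 2958101/(((-20)**2*(1 + 2*(-20)**2))) = 2958101/((400*(1 + 2*400))) = 2958101/((400*(1 + 800))) = 2958101/((400*801)) = 2958101/320400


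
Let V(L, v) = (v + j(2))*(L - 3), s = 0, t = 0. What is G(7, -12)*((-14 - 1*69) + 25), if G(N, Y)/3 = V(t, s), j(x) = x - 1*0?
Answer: 1044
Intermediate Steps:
j(x) = x (j(x) = x + 0 = x)
V(L, v) = (-3 + L)*(2 + v) (V(L, v) = (v + 2)*(L - 3) = (2 + v)*(-3 + L) = (-3 + L)*(2 + v))
G(N, Y) = -18 (G(N, Y) = 3*(-6 - 3*0 + 2*0 + 0*0) = 3*(-6 + 0 + 0 + 0) = 3*(-6) = -18)
G(7, -12)*((-14 - 1*69) + 25) = -18*((-14 - 1*69) + 25) = -18*((-14 - 69) + 25) = -18*(-83 + 25) = -18*(-58) = 1044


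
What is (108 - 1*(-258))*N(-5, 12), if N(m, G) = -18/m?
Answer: 6588/5 ≈ 1317.6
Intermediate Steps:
(108 - 1*(-258))*N(-5, 12) = (108 - 1*(-258))*(-18/(-5)) = (108 + 258)*(-18*(-1/5)) = 366*(18/5) = 6588/5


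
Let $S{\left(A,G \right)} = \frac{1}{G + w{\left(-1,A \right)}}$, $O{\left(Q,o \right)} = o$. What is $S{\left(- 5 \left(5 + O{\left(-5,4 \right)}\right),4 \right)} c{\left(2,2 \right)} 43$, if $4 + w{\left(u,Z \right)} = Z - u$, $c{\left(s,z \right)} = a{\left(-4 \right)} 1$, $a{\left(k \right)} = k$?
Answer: $\frac{43}{11} \approx 3.9091$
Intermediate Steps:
$c{\left(s,z \right)} = -4$ ($c{\left(s,z \right)} = \left(-4\right) 1 = -4$)
$w{\left(u,Z \right)} = -4 + Z - u$ ($w{\left(u,Z \right)} = -4 + \left(Z - u\right) = -4 + Z - u$)
$S{\left(A,G \right)} = \frac{1}{-3 + A + G}$ ($S{\left(A,G \right)} = \frac{1}{G - \left(3 - A\right)} = \frac{1}{G + \left(-4 + A + 1\right)} = \frac{1}{G + \left(-3 + A\right)} = \frac{1}{-3 + A + G}$)
$S{\left(- 5 \left(5 + O{\left(-5,4 \right)}\right),4 \right)} c{\left(2,2 \right)} 43 = \frac{1}{-3 - 5 \left(5 + 4\right) + 4} \left(-4\right) 43 = \frac{1}{-3 - 45 + 4} \left(-4\right) 43 = \frac{1}{-44} \left(-4\right) 43 = \left(- \frac{1}{44}\right) \left(-4\right) 43 = \frac{1}{11} \cdot 43 = \frac{43}{11}$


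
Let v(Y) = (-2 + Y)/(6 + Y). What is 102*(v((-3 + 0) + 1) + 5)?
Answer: 408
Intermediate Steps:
v(Y) = (-2 + Y)/(6 + Y)
102*(v((-3 + 0) + 1) + 5) = 102*((-2 + ((-3 + 0) + 1))/(6 + ((-3 + 0) + 1)) + 5) = 102*((-2 + (-3 + 1))/(6 + (-3 + 1)) + 5) = 102*((-2 - 2)/(6 - 2) + 5) = 102*(-4/4 + 5) = 102*((1/4)*(-4) + 5) = 102*(-1 + 5) = 102*4 = 408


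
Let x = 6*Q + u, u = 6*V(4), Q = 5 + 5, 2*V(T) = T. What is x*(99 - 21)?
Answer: 5616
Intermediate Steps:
V(T) = T/2
Q = 10
u = 12 (u = 6*((1/2)*4) = 6*2 = 12)
x = 72 (x = 6*10 + 12 = 60 + 12 = 72)
x*(99 - 21) = 72*(99 - 21) = 72*78 = 5616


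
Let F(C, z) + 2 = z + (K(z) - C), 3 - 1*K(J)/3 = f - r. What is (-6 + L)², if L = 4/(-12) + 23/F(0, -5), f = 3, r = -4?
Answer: 184900/3249 ≈ 56.910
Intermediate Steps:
K(J) = -12 (K(J) = 9 - 3*(3 - 1*(-4)) = 9 - 3*(3 + 4) = 9 - 3*7 = 9 - 21 = -12)
F(C, z) = -14 + z - C (F(C, z) = -2 + (z + (-12 - C)) = -2 + (-12 + z - C) = -14 + z - C)
L = -88/57 (L = 4/(-12) + 23/(-14 - 5 - 1*0) = 4*(-1/12) + 23/(-14 - 5 + 0) = -⅓ + 23/(-19) = -⅓ + 23*(-1/19) = -⅓ - 23/19 = -88/57 ≈ -1.5439)
(-6 + L)² = (-6 - 88/57)² = (-430/57)² = 184900/3249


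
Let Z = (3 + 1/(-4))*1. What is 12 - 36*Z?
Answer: -87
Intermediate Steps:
Z = 11/4 (Z = (3 - ¼)*1 = (11/4)*1 = 11/4 ≈ 2.7500)
12 - 36*Z = 12 - 36*11/4 = 12 - 99 = -87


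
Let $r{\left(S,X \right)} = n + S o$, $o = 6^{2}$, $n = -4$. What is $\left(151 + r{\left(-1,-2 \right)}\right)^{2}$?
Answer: $12321$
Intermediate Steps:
$o = 36$
$r{\left(S,X \right)} = -4 + 36 S$ ($r{\left(S,X \right)} = -4 + S 36 = -4 + 36 S$)
$\left(151 + r{\left(-1,-2 \right)}\right)^{2} = \left(151 + \left(-4 + 36 \left(-1\right)\right)\right)^{2} = \left(151 - 40\right)^{2} = 111^{2} = 12321$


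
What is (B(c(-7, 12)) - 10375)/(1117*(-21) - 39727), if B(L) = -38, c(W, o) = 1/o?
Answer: 10413/63184 ≈ 0.16480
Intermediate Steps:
(B(c(-7, 12)) - 10375)/(1117*(-21) - 39727) = (-38 - 10375)/(1117*(-21) - 39727) = -10413/(-23457 - 39727) = -10413/(-63184) = -10413*(-1/63184) = 10413/63184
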